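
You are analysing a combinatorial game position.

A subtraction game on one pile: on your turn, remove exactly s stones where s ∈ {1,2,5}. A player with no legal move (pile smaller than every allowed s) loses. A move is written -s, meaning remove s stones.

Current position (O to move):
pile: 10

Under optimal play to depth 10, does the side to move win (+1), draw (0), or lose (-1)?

value(10, O) = +1

p1 O@[10]: -1[9]+1* -2[8]-1 -5[5]-1
p2 X@[9]: -1[8]-1* -2[7]-1 -5[4]-1
p3 O@[8]: -1[7]-1 -2[6]+1* -5[3]+1
p4 X@[6]: -1[5]-1* -2[4]-1 -5[1]-1
p5 O@[5]: -1[4]-1 -2[3]+1* -5[0]+1
p6 X@[3]: -1[2]-1* -2[1]-1
p7 O@[2]: -1[1]-1 -2[0]+1*
p8 X@[0] terminal -1; root [10] d10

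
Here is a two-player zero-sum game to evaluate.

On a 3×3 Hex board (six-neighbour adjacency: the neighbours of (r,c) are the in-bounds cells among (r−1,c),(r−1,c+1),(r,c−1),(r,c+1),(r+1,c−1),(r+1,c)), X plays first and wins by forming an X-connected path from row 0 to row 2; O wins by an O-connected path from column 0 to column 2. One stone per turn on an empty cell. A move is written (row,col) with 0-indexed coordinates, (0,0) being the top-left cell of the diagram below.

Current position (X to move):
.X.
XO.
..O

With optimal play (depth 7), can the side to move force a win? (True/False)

X winning at [.X./XO./..O]: True

ply 1, X at .X./XO./..O | (0,0)=-1→XX./XO./..O; (0,2)=-1→.XX/XO./..O; (1,2)=-1→.X./XOX/..O; (2,0)=+1→.X./XO./X.O*; (2,1)=-1→.X./XO./.XO
ply 2: .X./XO./X.O is terminal -1 (O); from .X./XO./..O depth 7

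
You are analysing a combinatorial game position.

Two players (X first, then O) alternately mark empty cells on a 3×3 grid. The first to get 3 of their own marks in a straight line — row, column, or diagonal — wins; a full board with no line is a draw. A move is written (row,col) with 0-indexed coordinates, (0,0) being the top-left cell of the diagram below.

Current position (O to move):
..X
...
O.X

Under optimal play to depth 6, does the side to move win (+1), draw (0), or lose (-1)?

value(..X/.../O.X, O) = -1

p1 O@[..X/.../O.X]: (0,0)[O.X/.../O.X]-1* (0,1)[.OX/.../O.X]-1 (1,0)[..X/O../O.X]-1 (1,1)[..X/.O./O.X]-1 (1,2)[..X/..O/O.X]-1 (2,1)[..X/.../OOX]-1
p2 X@[O.X/.../O.X]: (0,1)[OXX/.../O.X]-1 (1,0)[O.X/X../O.X]+0 (1,1)[O.X/.X./O.X]-1 (1,2)[O.X/..X/O.X]+1* (2,1)[O.X/.../OXX]-1
p3 O@[O.X/..X/O.X] terminal -1; root [..X/.../O.X] d6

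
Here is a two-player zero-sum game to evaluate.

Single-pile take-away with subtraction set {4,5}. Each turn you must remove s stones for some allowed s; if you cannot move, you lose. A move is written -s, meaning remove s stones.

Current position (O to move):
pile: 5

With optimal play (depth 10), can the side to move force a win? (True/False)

ply 1, O at 5 | -4=+1→1*; -5=+1→0
ply 2: 1 is terminal -1 (X); from 5 depth 10

O winning at [5]: True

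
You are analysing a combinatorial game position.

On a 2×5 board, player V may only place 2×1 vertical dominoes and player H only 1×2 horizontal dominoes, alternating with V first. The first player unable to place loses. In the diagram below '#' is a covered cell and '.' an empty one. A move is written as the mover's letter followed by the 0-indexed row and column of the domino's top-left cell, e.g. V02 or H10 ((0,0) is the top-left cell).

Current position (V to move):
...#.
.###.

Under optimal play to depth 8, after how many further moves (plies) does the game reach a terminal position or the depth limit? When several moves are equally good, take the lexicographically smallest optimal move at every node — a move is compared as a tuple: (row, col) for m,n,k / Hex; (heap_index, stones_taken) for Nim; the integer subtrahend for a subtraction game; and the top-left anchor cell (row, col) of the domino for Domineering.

[...#./.###.] V move#1: V00:+1/#..#./####.*, V04:-1/...##/.####
[#..#./####.] H move#2: H01:-1/####./####.*
[####./####.] V move#3: V04:+1/#####/#####*
[#####/#####] end (terminal -1, H#4); searched ...#./.###. to 8

PV length from [...#./.###.]: 3 plies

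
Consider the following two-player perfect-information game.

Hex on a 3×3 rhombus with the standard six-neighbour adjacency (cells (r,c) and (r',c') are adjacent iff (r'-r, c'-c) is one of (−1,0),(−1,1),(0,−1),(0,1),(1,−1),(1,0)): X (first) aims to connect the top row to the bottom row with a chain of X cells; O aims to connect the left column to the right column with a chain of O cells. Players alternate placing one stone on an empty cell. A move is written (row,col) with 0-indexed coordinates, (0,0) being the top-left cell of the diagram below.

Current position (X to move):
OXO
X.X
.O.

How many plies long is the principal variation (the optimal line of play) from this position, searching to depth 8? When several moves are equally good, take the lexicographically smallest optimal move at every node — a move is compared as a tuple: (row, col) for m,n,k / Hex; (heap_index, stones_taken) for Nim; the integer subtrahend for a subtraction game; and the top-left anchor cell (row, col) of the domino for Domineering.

PV length from [OXO/X.X/.O.]: 3 plies

ply 1, X at OXO/X.X/.O. | (1,1)=+1→OXO/XXX/.O.*; (2,0)=+1→OXO/X.X/XO.; (2,2)=+1→OXO/X.X/.OX
ply 2, O at OXO/XXX/.O. | (2,0)=-1→OXO/XXX/OO.*; (2,2)=-1→OXO/XXX/.OO
ply 3, X at OXO/XXX/OO. | (2,2)=+1→OXO/XXX/OOX*
ply 4: OXO/XXX/OOX is terminal -1 (O); from OXO/X.X/.O. depth 8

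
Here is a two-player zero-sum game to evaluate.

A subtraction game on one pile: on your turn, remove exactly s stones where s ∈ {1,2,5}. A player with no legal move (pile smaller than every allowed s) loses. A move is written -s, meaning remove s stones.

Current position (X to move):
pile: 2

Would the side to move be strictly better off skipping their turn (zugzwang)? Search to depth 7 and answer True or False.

ply 1, X at 2 | -1=-1→1; -2=+1→0*
ply 2: 0 is terminal -1 (O); from 2 depth 7
suppose X passes — search the same position with O to move:
pass> ply 1, O at 2 | -1=-1→1; -2=+1→0*
pass> ply 2: 0 is terminal -1 (X); from 2 depth 7
for X: play +1, pass -1

zugzwang(2, X) = False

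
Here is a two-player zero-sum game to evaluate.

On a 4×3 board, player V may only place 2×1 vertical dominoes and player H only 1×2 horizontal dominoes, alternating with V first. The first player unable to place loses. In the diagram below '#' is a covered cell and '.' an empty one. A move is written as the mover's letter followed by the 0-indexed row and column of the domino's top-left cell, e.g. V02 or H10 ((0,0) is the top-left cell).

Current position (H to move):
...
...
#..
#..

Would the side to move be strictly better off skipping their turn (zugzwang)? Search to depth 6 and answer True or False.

zugzwang(.../.../#../#.., H) = False

[.../.../#../#..] H move#1: H00:-1/##./.../#../#..*, H01:-1/.##/.../#../#.., H10:-1/.../##./#../#.., H11:-1/.../.##/#../#.., H21:-1/.../.../###/#.., H31:-1/.../.../#../###
[##./.../#../#..] V move#2: V02:-1/###/..#/#../#.., V11:+1/##./.#./##./#..*, V12:+1/##./..#/#.#/#.., V21:+1/##./.../##./##., V22:+1/##./.../#.#/#.#
[##./.#./##./#..] H move#3: H31:-1/##./.#./##./###*
[##./.#./##./###] V move#4: V02:+1/###/.##/##./###*, V12:+1/##./.##/###/###
[###/.##/##./###] end (terminal -1, H#5); searched .../.../#../#.. to 6
pass branch (V moves first from the same position):
  | [.../.../#../#..] V move#1: V00:+1/#../#../#../#..*, V01:+1/.#./.#./#../#.., V02:+1/..#/..#/#../#.., V11:+1/.../.#./##./#.., V12:-1/.../..#/#.#/#.., V21:+1/.../.../##./##., V22:+1/.../.../#.#/#.#
  | [#../#../#../#..] H move#2: H01:-1/###/#../#../#..*, H11:-1/#../###/#../#.., H21:-1/#../#../###/#.., H31:-1/#../#../#../###
  | [###/#../#../#..] V move#3: V11:+1/###/##./##./#..*, V12:+1/###/#.#/#.#/#.., V21:+1/###/#../##./##., V22:+1/###/#../#.#/#.#
  | [###/##./##./#..] H move#4: H31:-1/###/##./##./###*
  | [###/##./##./###] V move#5: V12:+1/###/###/###/###*
  | [###/###/###/###] end (terminal -1, H#6); searched .../.../#../#.. to 6
H moving scores -1; H passing scores -1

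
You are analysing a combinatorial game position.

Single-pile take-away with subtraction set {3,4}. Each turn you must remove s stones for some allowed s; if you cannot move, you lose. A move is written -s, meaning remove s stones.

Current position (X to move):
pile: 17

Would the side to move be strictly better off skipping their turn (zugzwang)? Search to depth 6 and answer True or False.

zugzwang(17, X) = False

ply 1, X at 17 | -3=+1→14*; -4=-1→13
ply 2, O at 14 | -3=-1→11*; -4=-1→10
ply 3, X at 11 | -3=+1→8*; -4=+1→7
ply 4, O at 8 | -3=-1→5*; -4=-1→4
ply 5, X at 5 | -3=+1→2*; -4=+1→1
ply 6: 2 is terminal -1 (O); from 17 depth 6
if X skipped the turn, O would face:
~ ply 1, O at 17 | -3=+1→14*; -4=-1→13
~ ply 2, X at 14 | -3=-1→11*; -4=-1→10
~ ply 3, O at 11 | -3=+1→8*; -4=+1→7
~ ply 4, X at 8 | -3=-1→5*; -4=-1→4
~ ply 5, O at 5 | -3=+1→2*; -4=+1→1
~ ply 6: 2 is terminal -1 (X); from 17 depth 6
compare (X): move=+1 vs pass=-1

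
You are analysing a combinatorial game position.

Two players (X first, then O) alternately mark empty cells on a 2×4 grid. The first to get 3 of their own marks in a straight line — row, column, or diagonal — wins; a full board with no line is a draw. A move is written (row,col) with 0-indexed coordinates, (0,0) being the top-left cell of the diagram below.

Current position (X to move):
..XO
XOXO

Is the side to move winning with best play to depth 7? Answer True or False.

X winning at [..XO/XOXO]: False

[..XO/XOXO] X move#1: (0,0):+0/X.XO/XOXO*, (0,1):+0/.XXO/XOXO
[X.XO/XOXO] O move#2: (0,1):+0/XOXO/XOXO*
[XOXO/XOXO] end (terminal +0, X#3); searched ..XO/XOXO to 7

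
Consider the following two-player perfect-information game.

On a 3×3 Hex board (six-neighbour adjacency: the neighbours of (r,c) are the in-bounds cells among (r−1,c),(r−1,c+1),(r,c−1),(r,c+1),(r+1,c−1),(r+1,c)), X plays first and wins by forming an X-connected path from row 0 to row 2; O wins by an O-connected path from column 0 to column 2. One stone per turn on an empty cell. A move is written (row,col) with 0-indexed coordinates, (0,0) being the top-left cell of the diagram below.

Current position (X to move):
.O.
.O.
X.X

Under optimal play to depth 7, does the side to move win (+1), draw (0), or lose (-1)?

value(.O./.O./X.X, X) = -1

[.O./.O./X.X] X move#1: (0,0):-1/XO./.O./X.X*, (0,2):-1/.OX/.O./X.X, (1,0):-1/.O./XO./X.X, (1,2):-1/.O./.OX/X.X, (2,1):-1/.O./.O./XXX
[XO./.O./X.X] O move#2: (0,2):-1/XOO/.O./X.X, (1,0):+1/XO./OO./X.X*, (1,2):-1/XO./.OO/X.X, (2,1):-1/XO./.O./XOX
[XO./OO./X.X] X move#3: (0,2):-1/XOX/OO./X.X*, (1,2):-1/XO./OOX/X.X, (2,1):-1/XO./OO./XXX
[XOX/OO./X.X] O move#4: (1,2):+1/XOX/OOO/X.X*, (2,1):-1/XOX/OO./XOX
[XOX/OOO/X.X] end (terminal -1, X#5); searched .O./.O./X.X to 7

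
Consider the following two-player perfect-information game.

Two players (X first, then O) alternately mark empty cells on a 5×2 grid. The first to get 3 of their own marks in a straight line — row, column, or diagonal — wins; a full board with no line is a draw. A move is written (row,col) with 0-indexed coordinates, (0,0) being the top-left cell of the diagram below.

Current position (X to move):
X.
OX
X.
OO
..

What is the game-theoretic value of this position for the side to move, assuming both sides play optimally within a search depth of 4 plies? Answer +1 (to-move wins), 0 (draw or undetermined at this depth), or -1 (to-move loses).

value(X./OX/X./OO/.., X) = 0

ply 1, X at X./OX/X./OO/.. | (0,1)=+0→XX/OX/X./OO/..*; (2,1)=+0→X./OX/XX/OO/..; (4,0)=+0→X./OX/X./OO/X.; (4,1)=+0→X./OX/X./OO/.X
ply 2, O at XX/OX/X./OO/.. | (2,1)=+0→XX/OX/XO/OO/..*; (4,0)=-1→XX/OX/X./OO/O.; (4,1)=-1→XX/OX/X./OO/.O
ply 3, X at XX/OX/XO/OO/.. | (4,0)=-1→XX/OX/XO/OO/X.; (4,1)=+0→XX/OX/XO/OO/.X*
ply 4, O at XX/OX/XO/OO/.X | (4,0)=+0→XX/OX/XO/OO/OX*
ply 5: XX/OX/XO/OO/OX is terminal +0 (X); from X./OX/X./OO/.. depth 4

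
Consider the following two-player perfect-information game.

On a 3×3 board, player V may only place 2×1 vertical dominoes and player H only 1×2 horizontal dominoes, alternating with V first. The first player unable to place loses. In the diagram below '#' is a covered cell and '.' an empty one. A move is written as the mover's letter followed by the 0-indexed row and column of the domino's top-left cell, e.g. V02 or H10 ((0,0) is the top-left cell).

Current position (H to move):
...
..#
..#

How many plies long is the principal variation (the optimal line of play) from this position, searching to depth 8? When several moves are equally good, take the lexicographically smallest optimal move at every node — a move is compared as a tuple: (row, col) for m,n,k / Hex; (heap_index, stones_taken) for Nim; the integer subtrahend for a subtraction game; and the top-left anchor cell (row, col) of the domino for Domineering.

p1 H@[.../..#/..#]: H00[##./..#/..#]-1 H01[.##/..#/..#]-1 H10[.../###/..#]+1* H20[.../..#/###]-1
p2 V@[.../###/..#] terminal -1; root [.../..#/..#] d8

PV length from [.../..#/..#]: 1 ply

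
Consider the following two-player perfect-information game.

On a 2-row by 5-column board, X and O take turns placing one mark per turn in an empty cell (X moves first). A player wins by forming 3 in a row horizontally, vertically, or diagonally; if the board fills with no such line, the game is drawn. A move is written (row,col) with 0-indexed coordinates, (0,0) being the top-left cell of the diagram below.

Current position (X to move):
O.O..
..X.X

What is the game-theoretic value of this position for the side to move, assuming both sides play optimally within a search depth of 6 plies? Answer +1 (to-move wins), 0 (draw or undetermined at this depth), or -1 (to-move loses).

ply 1, X at O.O../..X.X | (0,1)=+0→OXO../..X.X; (0,3)=-1→O.OX./..X.X; (0,4)=-1→O.O.X/..X.X; (1,0)=-1→O.O../X.X.X; (1,1)=-1→O.O../.XX.X; (1,3)=+1→O.O../..XXX*
ply 2: O.O../..XXX is terminal -1 (O); from O.O../..X.X depth 6

value(O.O../..X.X, X) = +1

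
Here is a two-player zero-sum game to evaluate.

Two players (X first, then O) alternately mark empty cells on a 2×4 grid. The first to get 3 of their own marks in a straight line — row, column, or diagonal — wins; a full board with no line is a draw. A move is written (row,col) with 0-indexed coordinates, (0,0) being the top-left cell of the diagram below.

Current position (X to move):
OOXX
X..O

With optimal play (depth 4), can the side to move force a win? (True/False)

X winning at [OOXX/X..O]: False

ply 1, X at OOXX/X..O | (1,1)=+0→OOXX/XX.O*; (1,2)=+0→OOXX/X.XO
ply 2, O at OOXX/XX.O | (1,2)=+0→OOXX/XXOO*
ply 3: OOXX/XXOO is terminal +0 (X); from OOXX/X..O depth 4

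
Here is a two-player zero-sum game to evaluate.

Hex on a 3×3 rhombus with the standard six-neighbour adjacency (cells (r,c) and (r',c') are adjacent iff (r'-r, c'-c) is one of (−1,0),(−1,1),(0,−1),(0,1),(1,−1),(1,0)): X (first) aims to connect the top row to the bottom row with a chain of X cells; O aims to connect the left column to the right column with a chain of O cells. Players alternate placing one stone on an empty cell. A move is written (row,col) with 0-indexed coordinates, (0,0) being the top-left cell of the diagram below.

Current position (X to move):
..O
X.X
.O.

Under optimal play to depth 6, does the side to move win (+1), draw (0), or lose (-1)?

value(..O/X.X/.O., X) = +1

p1 X@[..O/X.X/.O.]: (0,0)[X.O/X.X/.O.]-1 (0,1)[.XO/X.X/.O.]-1 (1,1)[..O/XXX/.O.]+1* (2,0)[..O/X.X/XO.]+1 (2,2)[..O/X.X/.OX]+1
p2 O@[..O/XXX/.O.]: (0,0)[O.O/XXX/.O.]-1* (0,1)[.OO/XXX/.O.]-1 (2,0)[..O/XXX/OO.]-1 (2,2)[..O/XXX/.OO]-1
p3 X@[O.O/XXX/.O.]: (0,1)[OXO/XXX/.O.]+1* (2,0)[O.O/XXX/XO.]-1 (2,2)[O.O/XXX/.OX]-1
p4 O@[OXO/XXX/.O.]: (2,0)[OXO/XXX/OO.]-1* (2,2)[OXO/XXX/.OO]-1
p5 X@[OXO/XXX/OO.]: (2,2)[OXO/XXX/OOX]+1*
p6 O@[OXO/XXX/OOX] terminal -1; root [..O/X.X/.O.] d6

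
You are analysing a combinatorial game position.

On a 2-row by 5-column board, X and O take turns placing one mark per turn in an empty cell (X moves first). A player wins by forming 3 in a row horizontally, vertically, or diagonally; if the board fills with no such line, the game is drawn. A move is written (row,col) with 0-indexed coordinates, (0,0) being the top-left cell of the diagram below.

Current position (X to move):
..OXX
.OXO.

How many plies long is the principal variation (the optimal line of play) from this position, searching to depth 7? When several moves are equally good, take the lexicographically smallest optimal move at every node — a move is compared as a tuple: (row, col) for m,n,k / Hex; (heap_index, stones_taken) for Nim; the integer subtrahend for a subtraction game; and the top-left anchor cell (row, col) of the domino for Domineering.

[..OXX/.OXO.] X move#1: (0,0):+0/X.OXX/.OXO.*, (0,1):+0/.XOXX/.OXO., (1,0):+0/..OXX/XOXO., (1,4):+0/..OXX/.OXOX
[X.OXX/.OXO.] O move#2: (0,1):+0/XOOXX/.OXO.*, (1,0):+0/X.OXX/OOXO., (1,4):+0/X.OXX/.OXOO
[XOOXX/.OXO.] X move#3: (1,0):+0/XOOXX/XOXO.*, (1,4):+0/XOOXX/.OXOX
[XOOXX/XOXO.] O move#4: (1,4):+0/XOOXX/XOXOO*
[XOOXX/XOXOO] end (terminal +0, X#5); searched ..OXX/.OXO. to 7

PV length from [..OXX/.OXO.]: 4 plies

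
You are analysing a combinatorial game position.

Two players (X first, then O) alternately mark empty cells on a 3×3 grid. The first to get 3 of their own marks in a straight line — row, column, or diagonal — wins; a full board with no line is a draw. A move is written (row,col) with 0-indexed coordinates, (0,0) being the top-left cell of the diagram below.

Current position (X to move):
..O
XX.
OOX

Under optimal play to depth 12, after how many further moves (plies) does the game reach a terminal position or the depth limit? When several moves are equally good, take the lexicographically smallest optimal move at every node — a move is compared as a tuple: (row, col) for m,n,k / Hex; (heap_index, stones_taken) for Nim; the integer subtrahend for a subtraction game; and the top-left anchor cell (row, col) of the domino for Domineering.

[..O/XX./OOX] X move#1: (0,0):+1/X.O/XX./OOX*, (0,1):+1/.XO/XX./OOX, (1,2):+1/..O/XXX/OOX
[X.O/XX./OOX] end (terminal -1, O#2); searched ..O/XX./OOX to 12

PV length from [..O/XX./OOX]: 1 ply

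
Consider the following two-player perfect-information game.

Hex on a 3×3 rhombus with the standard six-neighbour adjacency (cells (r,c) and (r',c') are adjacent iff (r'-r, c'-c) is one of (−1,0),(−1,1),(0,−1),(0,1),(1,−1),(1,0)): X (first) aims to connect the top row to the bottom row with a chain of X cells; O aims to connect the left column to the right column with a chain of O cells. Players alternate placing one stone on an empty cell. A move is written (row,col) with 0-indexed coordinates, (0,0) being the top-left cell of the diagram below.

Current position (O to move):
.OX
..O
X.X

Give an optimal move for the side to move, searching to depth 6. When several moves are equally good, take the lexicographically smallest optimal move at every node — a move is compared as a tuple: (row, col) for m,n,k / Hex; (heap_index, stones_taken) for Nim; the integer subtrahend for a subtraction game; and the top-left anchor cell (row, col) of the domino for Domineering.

ply 1, O at .OX/..O/X.X | (0,0)=-1→OOX/..O/X.X; (1,0)=-1→.OX/O.O/X.X; (1,1)=+1→.OX/.OO/X.X*; (2,1)=-1→.OX/..O/XOX
ply 2, X at .OX/.OO/X.X | (0,0)=-1→XOX/.OO/X.X*; (1,0)=-1→.OX/XOO/X.X; (2,1)=-1→.OX/.OO/XXX
ply 3, O at XOX/.OO/X.X | (1,0)=+1→XOX/OOO/X.X*; (2,1)=-1→XOX/.OO/XOX
ply 4: XOX/OOO/X.X is terminal -1 (X); from .OX/..O/X.X depth 6

O's best at [.OX/..O/X.X]: (1,1)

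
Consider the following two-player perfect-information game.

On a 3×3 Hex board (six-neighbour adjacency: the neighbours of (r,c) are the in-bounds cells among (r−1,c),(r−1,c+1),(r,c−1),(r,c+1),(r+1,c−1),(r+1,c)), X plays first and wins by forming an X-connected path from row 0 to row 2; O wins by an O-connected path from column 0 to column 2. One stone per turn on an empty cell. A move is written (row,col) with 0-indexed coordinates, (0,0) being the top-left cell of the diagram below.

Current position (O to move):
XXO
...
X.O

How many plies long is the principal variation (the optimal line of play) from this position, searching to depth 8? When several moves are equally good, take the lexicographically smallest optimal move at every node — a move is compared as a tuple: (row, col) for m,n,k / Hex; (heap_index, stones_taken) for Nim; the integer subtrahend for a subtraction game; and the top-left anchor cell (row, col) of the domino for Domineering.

[XXO/.../X.O] O move#1: (1,0):-1/XXO/O../X.O*, (1,1):-1/XXO/.O./X.O, (1,2):-1/XXO/..O/X.O, (2,1):-1/XXO/.../XOO
[XXO/O../X.O] X move#2: (1,1):+1/XXO/OX./X.O*, (1,2):-1/XXO/O.X/X.O, (2,1):-1/XXO/O../XXO
[XXO/OX./X.O] end (terminal -1, O#3); searched XXO/.../X.O to 8

PV length from [XXO/.../X.O]: 2 plies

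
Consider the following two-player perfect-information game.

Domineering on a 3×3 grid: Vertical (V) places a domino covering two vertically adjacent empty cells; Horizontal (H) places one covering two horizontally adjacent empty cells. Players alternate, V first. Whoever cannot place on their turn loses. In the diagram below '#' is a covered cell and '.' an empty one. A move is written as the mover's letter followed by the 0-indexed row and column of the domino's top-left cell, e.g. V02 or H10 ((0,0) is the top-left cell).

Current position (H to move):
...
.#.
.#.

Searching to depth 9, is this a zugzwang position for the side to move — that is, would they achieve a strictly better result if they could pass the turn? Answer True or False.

[.../.#./.#.] H move#1: H00:-1/##./.#./.#.*, H01:-1/.##/.#./.#.
[##./.#./.#.] V move#2: V02:+1/###/.##/.#.*, V10:+1/##./##./##., V12:+1/##./.##/.##
[###/.##/.#.] end (terminal -1, H#3); searched .../.#./.#. to 9
pass branch (V moves first from the same position):
  | [.../.#./.#.] V move#1: V00:+1/#../##./.#.*, V02:+1/..#/.##/.#., V10:+1/.../##./##., V12:+1/.../.##/.##
  | [#../##./.#.] H move#2: H01:-1/###/##./.#.*
  | [###/##./.#.] V move#3: V12:+1/###/###/.##*
  | [###/###/.##] end (terminal -1, H#4); searched .../.#./.#. to 9
H moving scores -1; H passing scores -1

zugzwang(.../.#./.#., H) = False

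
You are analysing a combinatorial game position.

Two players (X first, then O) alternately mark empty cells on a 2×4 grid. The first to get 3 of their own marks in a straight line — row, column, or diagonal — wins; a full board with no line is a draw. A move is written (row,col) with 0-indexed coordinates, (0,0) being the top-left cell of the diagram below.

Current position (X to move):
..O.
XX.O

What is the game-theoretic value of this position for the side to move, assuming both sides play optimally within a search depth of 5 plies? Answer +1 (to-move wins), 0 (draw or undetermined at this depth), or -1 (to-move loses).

[..O./XX.O] X move#1: (0,0):+0/X.O./XX.O, (0,1):+0/.XO./XX.O, (0,3):+0/..OX/XX.O, (1,2):+1/..O./XXXO*
[..O./XXXO] end (terminal -1, O#2); searched ..O./XX.O to 5

value(..O./XX.O, X) = +1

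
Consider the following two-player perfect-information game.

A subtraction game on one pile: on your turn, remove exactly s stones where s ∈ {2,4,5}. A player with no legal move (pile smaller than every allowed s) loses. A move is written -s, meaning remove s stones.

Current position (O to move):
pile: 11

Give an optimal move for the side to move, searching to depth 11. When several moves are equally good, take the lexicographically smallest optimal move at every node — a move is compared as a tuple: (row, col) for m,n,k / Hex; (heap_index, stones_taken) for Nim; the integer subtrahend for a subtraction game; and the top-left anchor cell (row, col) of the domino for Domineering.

p1 O@[11]: -2[9]-1 -4[7]+1* -5[6]-1
p2 X@[7]: -2[5]-1* -4[3]-1 -5[2]-1
p3 O@[5]: -2[3]-1 -4[1]+1* -5[0]+1
p4 X@[1] terminal -1; root [11] d11

O's best at [11]: -4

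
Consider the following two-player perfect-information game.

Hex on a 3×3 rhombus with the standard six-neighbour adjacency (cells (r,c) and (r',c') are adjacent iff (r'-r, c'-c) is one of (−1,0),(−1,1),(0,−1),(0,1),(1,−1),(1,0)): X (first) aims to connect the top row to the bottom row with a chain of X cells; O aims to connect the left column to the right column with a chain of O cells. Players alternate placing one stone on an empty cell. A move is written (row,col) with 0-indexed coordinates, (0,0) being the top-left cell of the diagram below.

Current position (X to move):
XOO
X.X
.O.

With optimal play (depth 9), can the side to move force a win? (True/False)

X winning at [XOO/X.X/.O.]: True

ply 1, X at XOO/X.X/.O. | (1,1)=+1→XOO/XXX/.O.*; (2,0)=+1→XOO/X.X/XO.; (2,2)=+1→XOO/X.X/.OX
ply 2, O at XOO/XXX/.O. | (2,0)=-1→XOO/XXX/OO.*; (2,2)=-1→XOO/XXX/.OO
ply 3, X at XOO/XXX/OO. | (2,2)=+1→XOO/XXX/OOX*
ply 4: XOO/XXX/OOX is terminal -1 (O); from XOO/X.X/.O. depth 9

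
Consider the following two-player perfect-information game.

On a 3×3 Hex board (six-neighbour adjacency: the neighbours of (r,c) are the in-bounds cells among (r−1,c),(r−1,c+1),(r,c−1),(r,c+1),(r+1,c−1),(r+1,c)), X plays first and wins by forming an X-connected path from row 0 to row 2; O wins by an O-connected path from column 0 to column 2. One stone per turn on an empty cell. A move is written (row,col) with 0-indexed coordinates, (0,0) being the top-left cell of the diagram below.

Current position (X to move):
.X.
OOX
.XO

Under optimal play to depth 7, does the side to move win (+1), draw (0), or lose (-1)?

value(.X./OOX/.XO, X) = +1

ply 1, X at .X./OOX/.XO | (0,0)=-1→XX./OOX/.XO; (0,2)=+1→.XX/OOX/.XO*; (2,0)=-1→.X./OOX/XXO
ply 2: .XX/OOX/.XO is terminal -1 (O); from .X./OOX/.XO depth 7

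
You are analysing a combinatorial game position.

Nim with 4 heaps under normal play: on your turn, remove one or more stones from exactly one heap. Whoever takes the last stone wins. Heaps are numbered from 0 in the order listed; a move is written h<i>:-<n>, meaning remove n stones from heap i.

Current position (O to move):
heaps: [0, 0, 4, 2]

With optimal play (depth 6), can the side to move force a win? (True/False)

O winning at [(0,0,4,2)]: True

p1 O@[(0,0,4,2)]: h2:-1[(0,0,3,2)]-1 h2:-2[(0,0,2,2)]+1* h2:-3[(0,0,1,2)]-1 h2:-4[(0,0,0,2)]-1 h3:-1[(0,0,4,1)]-1 h3:-2[(0,0,4,0)]-1
p2 X@[(0,0,2,2)]: h2:-1[(0,0,1,2)]-1* h2:-2[(0,0,0,2)]-1 h3:-1[(0,0,2,1)]-1 h3:-2[(0,0,2,0)]-1
p3 O@[(0,0,1,2)]: h2:-1[(0,0,0,2)]-1 h3:-1[(0,0,1,1)]+1* h3:-2[(0,0,1,0)]-1
p4 X@[(0,0,1,1)]: h2:-1[(0,0,0,1)]-1* h3:-1[(0,0,1,0)]-1
p5 O@[(0,0,0,1)]: h3:-1[(0,0,0,0)]+1*
p6 X@[(0,0,0,0)] terminal -1; root [(0,0,4,2)] d6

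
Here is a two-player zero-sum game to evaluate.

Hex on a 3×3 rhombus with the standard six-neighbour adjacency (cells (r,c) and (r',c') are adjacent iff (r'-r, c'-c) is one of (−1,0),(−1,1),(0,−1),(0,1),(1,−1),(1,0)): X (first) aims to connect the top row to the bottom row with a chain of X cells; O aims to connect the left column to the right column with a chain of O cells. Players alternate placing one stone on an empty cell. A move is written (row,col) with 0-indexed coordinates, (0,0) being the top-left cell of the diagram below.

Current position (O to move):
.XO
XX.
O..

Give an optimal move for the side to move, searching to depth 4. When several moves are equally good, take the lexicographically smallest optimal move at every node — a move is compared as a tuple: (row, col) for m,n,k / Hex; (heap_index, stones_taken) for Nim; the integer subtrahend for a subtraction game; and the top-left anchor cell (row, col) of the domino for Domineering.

ply 1, O at .XO/XX./O.. | (0,0)=-1→OXO/XX./O..; (1,2)=-1→.XO/XXO/O..; (2,1)=+1→.XO/XX./OO.*; (2,2)=-1→.XO/XX./O.O
ply 2, X at .XO/XX./OO. | (0,0)=-1→XXO/XX./OO.*; (1,2)=-1→.XO/XXX/OO.; (2,2)=-1→.XO/XX./OOX
ply 3, O at XXO/XX./OO. | (1,2)=+1→XXO/XXO/OO.*; (2,2)=+1→XXO/XX./OOO
ply 4: XXO/XXO/OO. is terminal -1 (X); from .XO/XX./O.. depth 4

O's best at [.XO/XX./O..]: (2,1)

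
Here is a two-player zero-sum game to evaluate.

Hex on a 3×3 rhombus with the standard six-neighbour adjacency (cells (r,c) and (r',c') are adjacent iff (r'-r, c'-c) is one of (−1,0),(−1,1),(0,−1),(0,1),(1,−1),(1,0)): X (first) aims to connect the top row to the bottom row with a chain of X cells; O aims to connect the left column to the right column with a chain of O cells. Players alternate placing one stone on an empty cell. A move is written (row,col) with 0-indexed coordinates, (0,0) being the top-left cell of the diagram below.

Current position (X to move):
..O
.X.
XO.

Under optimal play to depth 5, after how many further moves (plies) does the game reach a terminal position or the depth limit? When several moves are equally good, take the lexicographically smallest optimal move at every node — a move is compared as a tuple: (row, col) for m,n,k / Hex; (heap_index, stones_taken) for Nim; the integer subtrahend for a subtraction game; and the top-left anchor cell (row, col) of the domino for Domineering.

PV length from [..O/.X./XO.]: 3 plies

ply 1, X at ..O/.X./XO. | (0,0)=+1→X.O/.X./XO.*; (0,1)=+1→.XO/.X./XO.; (1,0)=+1→..O/XX./XO.; (1,2)=-1→..O/.XX/XO.; (2,2)=-1→..O/.X./XOX
ply 2, O at X.O/.X./XO. | (0,1)=-1→XOO/.X./XO.*; (1,0)=-1→X.O/OX./XO.; (1,2)=-1→X.O/.XO/XO.; (2,2)=-1→X.O/.X./XOO
ply 3, X at XOO/.X./XO. | (1,0)=+1→XOO/XX./XO.*; (1,2)=-1→XOO/.XX/XO.; (2,2)=-1→XOO/.X./XOX
ply 4: XOO/XX./XO. is terminal -1 (O); from ..O/.X./XO. depth 5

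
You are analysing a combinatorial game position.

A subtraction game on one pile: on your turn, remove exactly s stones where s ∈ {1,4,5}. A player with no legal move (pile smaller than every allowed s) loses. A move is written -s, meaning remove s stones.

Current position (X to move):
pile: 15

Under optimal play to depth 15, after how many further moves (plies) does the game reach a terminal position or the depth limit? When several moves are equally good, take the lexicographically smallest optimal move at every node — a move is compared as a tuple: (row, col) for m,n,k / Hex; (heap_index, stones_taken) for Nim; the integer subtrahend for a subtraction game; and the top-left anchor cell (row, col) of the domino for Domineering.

ply 1, X at 15 | -1=-1→14; -4=-1→11; -5=+1→10*
ply 2, O at 10 | -1=-1→9*; -4=-1→6; -5=-1→5
ply 3, X at 9 | -1=+1→8*; -4=-1→5; -5=-1→4
ply 4, O at 8 | -1=-1→7*; -4=-1→4; -5=-1→3
ply 5, X at 7 | -1=-1→6; -4=-1→3; -5=+1→2*
ply 6, O at 2 | -1=-1→1*
ply 7, X at 1 | -1=+1→0*
ply 8: 0 is terminal -1 (O); from 15 depth 15

PV length from [15]: 7 plies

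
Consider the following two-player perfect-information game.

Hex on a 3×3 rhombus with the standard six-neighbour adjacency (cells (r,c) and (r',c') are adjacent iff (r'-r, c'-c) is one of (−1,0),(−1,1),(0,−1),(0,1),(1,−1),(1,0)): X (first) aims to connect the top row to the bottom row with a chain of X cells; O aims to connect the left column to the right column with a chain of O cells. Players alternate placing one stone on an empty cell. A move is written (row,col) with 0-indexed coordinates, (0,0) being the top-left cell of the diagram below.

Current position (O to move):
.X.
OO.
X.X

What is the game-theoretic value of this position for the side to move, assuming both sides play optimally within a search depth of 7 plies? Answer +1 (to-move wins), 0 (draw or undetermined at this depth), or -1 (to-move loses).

value(.X./OO./X.X, O) = +1

p1 O@[.X./OO./X.X]: (0,0)[OX./OO./X.X]+1* (0,2)[.XO/OO./X.X]+1 (1,2)[.X./OOO/X.X]+1 (2,1)[.X./OO./XOX]+1
p2 X@[OX./OO./X.X]: (0,2)[OXX/OO./X.X]-1* (1,2)[OX./OOX/X.X]-1 (2,1)[OX./OO./XXX]-1
p3 O@[OXX/OO./X.X]: (1,2)[OXX/OOO/X.X]+1* (2,1)[OXX/OO./XOX]-1
p4 X@[OXX/OOO/X.X] terminal -1; root [.X./OO./X.X] d7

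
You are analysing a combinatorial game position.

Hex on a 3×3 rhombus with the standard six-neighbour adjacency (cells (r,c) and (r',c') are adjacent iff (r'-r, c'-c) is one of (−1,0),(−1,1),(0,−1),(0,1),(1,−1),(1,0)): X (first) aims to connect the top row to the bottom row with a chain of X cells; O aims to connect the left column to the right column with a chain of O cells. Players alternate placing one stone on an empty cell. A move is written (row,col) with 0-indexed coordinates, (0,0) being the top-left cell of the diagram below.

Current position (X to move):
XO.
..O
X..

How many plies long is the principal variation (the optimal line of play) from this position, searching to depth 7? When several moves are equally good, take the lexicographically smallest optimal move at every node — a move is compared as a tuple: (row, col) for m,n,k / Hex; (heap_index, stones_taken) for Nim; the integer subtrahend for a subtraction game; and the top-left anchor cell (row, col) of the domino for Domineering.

ply 1, X at XO./..O/X.. | (0,2)=+1→XOX/..O/X..*; (1,0)=+1→XO./X.O/X..; (1,1)=+1→XO./.XO/X..; (2,1)=-1→XO./..O/XX.; (2,2)=-1→XO./..O/X.X
ply 2, O at XOX/..O/X.. | (1,0)=-1→XOX/O.O/X..*; (1,1)=-1→XOX/.OO/X..; (2,1)=-1→XOX/..O/XO.; (2,2)=-1→XOX/..O/X.O
ply 3, X at XOX/O.O/X.. | (1,1)=+1→XOX/OXO/X..*; (2,1)=-1→XOX/O.O/XX.; (2,2)=-1→XOX/O.O/X.X
ply 4: XOX/OXO/X.. is terminal -1 (O); from XO./..O/X.. depth 7

PV length from [XO./..O/X..]: 3 plies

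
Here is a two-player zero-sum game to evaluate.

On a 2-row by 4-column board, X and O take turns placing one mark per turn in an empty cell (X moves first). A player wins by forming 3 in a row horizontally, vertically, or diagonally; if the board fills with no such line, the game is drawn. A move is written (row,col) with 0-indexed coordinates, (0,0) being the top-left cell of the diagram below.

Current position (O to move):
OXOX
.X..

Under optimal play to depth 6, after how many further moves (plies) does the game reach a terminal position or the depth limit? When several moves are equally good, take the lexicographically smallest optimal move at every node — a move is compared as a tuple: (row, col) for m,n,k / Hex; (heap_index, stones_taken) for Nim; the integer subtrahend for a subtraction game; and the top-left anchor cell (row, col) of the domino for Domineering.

p1 O@[OXOX/.X..]: (1,0)[OXOX/OX..]+0* (1,2)[OXOX/.XO.]+0 (1,3)[OXOX/.X.O]+0
p2 X@[OXOX/OX..]: (1,2)[OXOX/OXX.]+0* (1,3)[OXOX/OX.X]+0
p3 O@[OXOX/OXX.]: (1,3)[OXOX/OXXO]+0*
p4 X@[OXOX/OXXO] terminal +0; root [OXOX/.X..] d6

PV length from [OXOX/.X..]: 3 plies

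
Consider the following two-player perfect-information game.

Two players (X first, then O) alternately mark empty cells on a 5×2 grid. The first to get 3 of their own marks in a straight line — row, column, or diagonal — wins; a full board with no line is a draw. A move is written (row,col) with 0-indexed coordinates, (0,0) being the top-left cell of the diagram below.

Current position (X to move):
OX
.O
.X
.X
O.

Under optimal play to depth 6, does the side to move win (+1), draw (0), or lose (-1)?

p1 X@[OX/.O/.X/.X/O.]: (1,0)[OX/XO/.X/.X/O.]+0 (2,0)[OX/.O/XX/.X/O.]+0 (3,0)[OX/.O/.X/XX/O.]+0 (4,1)[OX/.O/.X/.X/OX]+1*
p2 O@[OX/.O/.X/.X/OX] terminal -1; root [OX/.O/.X/.X/O.] d6

value(OX/.O/.X/.X/O., X) = +1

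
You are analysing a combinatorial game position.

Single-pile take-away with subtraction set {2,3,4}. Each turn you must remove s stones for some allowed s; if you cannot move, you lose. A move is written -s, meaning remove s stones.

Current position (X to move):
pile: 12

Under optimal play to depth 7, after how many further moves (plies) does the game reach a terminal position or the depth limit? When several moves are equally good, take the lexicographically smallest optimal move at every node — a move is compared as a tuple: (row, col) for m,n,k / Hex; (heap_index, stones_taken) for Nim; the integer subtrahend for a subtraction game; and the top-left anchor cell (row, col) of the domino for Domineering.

p1 X@[12]: -2[10]-1* -3[9]-1 -4[8]-1
p2 O@[10]: -2[8]-1 -3[7]+1* -4[6]+1
p3 X@[7]: -2[5]-1* -3[4]-1 -4[3]-1
p4 O@[5]: -2[3]-1 -3[2]-1 -4[1]+1*
p5 X@[1] terminal -1; root [12] d7

PV length from [12]: 4 plies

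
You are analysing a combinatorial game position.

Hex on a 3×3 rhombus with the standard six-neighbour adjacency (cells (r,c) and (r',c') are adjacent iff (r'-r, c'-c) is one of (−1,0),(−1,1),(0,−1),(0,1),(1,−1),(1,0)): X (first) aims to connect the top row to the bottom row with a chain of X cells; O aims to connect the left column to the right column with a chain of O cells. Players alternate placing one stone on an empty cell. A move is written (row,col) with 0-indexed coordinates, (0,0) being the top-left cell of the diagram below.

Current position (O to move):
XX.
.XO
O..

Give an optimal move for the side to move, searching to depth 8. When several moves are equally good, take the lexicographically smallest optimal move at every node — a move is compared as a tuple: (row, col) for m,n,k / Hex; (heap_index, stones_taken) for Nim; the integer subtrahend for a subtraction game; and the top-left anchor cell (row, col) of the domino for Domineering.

ply 1, O at XX./.XO/O.. | (0,2)=-1→XXO/.XO/O..; (1,0)=-1→XX./OXO/O..; (2,1)=+1→XX./.XO/OO.*; (2,2)=-1→XX./.XO/O.O
ply 2: XX./.XO/OO. is terminal -1 (X); from XX./.XO/O.. depth 8

O's best at [XX./.XO/O..]: (2,1)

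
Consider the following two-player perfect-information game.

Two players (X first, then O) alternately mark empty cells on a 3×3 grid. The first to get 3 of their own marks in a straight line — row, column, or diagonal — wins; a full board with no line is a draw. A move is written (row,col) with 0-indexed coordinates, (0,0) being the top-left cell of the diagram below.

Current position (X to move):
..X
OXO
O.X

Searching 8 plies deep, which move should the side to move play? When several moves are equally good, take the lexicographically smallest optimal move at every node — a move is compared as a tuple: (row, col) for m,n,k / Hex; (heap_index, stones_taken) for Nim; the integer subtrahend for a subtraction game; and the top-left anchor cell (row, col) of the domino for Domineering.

ply 1, X at ..X/OXO/O.X | (0,0)=+1→X.X/OXO/O.X*; (0,1)=-1→.XX/OXO/O.X; (2,1)=-1→..X/OXO/OXX
ply 2: X.X/OXO/O.X is terminal -1 (O); from ..X/OXO/O.X depth 8

X's best at [..X/OXO/O.X]: (0,0)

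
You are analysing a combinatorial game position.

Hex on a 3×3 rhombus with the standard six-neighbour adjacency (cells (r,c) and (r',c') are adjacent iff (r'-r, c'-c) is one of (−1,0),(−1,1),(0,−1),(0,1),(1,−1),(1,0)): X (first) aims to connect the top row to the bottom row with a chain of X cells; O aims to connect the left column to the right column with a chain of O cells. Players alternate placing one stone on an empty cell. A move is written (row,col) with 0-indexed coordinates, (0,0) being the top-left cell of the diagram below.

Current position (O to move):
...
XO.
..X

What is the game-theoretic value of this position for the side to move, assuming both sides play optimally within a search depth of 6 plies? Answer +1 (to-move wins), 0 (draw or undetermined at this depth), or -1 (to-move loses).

value(.../XO./..X, O) = +1

p1 O@[.../XO./..X]: (0,0)[O../XO./..X]+1* (0,1)[.O./XO./..X]+1 (0,2)[..O/XO./..X]-1 (1,2)[.../XOO/..X]-1 (2,0)[.../XO./O.X]+1 (2,1)[.../XO./.OX]-1
p2 X@[O../XO./..X]: (0,1)[OX./XO./..X]-1* (0,2)[O.X/XO./..X]-1 (1,2)[O../XOX/..X]-1 (2,0)[O../XO./X.X]-1 (2,1)[O../XO./.XX]-1
p3 O@[OX./XO./..X]: (0,2)[OXO/XO./..X]-1 (1,2)[OX./XOO/..X]-1 (2,0)[OX./XO./O.X]+1* (2,1)[OX./XO./.OX]-1
p4 X@[OX./XO./O.X]: (0,2)[OXX/XO./O.X]-1* (1,2)[OX./XOX/O.X]-1 (2,1)[OX./XO./OXX]-1
p5 O@[OXX/XO./O.X]: (1,2)[OXX/XOO/O.X]+1* (2,1)[OXX/XO./OOX]-1
p6 X@[OXX/XOO/O.X] terminal -1; root [.../XO./..X] d6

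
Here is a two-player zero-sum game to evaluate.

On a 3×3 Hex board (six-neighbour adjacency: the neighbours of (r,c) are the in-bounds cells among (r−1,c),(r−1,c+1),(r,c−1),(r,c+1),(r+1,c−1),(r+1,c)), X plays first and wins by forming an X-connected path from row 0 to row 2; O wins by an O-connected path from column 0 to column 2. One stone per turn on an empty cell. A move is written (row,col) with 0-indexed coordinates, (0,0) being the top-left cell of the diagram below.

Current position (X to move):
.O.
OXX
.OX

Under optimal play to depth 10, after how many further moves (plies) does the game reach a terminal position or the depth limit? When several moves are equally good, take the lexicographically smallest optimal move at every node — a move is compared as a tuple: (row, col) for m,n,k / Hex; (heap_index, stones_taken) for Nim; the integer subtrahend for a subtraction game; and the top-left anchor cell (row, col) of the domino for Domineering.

p1 X@[.O./OXX/.OX]: (0,0)[XO./OXX/.OX]-1 (0,2)[.OX/OXX/.OX]+1* (2,0)[.O./OXX/XOX]-1
p2 O@[.OX/OXX/.OX] terminal -1; root [.O./OXX/.OX] d10

PV length from [.O./OXX/.OX]: 1 ply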